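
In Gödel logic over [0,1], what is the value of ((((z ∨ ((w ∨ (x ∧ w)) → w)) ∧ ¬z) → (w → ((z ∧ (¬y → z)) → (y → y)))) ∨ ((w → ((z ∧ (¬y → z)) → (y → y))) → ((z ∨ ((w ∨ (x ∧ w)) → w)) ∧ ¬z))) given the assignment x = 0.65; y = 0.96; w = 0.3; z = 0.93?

1.00

(x ∧ w) = min(0.65, 0.3) = 0.3
(w ∨ (x ∧ w)) = max(0.3, 0.3) = 0.3
((w ∨ (x ∧ w)) → w): 0.3 ≤ 0.3, so result = 1
(z ∨ ((w ∨ (x ∧ w)) → w)) = max(0.93, 1) = 1
¬z: Gödel ¬ of 0.93 = 0 (operand ≠ 0)
((z ∨ ((w ∨ (x ∧ w)) → w)) ∧ ¬z) = min(1, 0) = 0
¬y: Gödel ¬ of 0.96 = 0 (operand ≠ 0)
(¬y → z): 0 ≤ 0.93, so result = 1
(z ∧ (¬y → z)) = min(0.93, 1) = 0.93
(y → y): 0.96 ≤ 0.96, so result = 1
((z ∧ (¬y → z)) → (y → y)): 0.93 ≤ 1, so result = 1
(w → ((z ∧ (¬y → z)) → (y → y))): 0.3 ≤ 1, so result = 1
(((z ∨ ((w ∨ (x ∧ w)) → w)) ∧ ¬z) → (w → ((z ∧ (¬y → z)) → (y → y)))): 0 ≤ 1, so result = 1
¬y: Gödel ¬ of 0.96 = 0 (operand ≠ 0)
(¬y → z): 0 ≤ 0.93, so result = 1
(z ∧ (¬y → z)) = min(0.93, 1) = 0.93
(y → y): 0.96 ≤ 0.96, so result = 1
((z ∧ (¬y → z)) → (y → y)): 0.93 ≤ 1, so result = 1
(w → ((z ∧ (¬y → z)) → (y → y))): 0.3 ≤ 1, so result = 1
(x ∧ w) = min(0.65, 0.3) = 0.3
(w ∨ (x ∧ w)) = max(0.3, 0.3) = 0.3
((w ∨ (x ∧ w)) → w): 0.3 ≤ 0.3, so result = 1
(z ∨ ((w ∨ (x ∧ w)) → w)) = max(0.93, 1) = 1
¬z: Gödel ¬ of 0.93 = 0 (operand ≠ 0)
((z ∨ ((w ∨ (x ∧ w)) → w)) ∧ ¬z) = min(1, 0) = 0
((w → ((z ∧ (¬y → z)) → (y → y))) → ((z ∨ ((w ∨ (x ∧ w)) → w)) ∧ ¬z)): 1 > 0, so result = 0
((((z ∨ ((w ∨ (x ∧ w)) → w)) ∧ ¬z) → (w → ((z ∧ (¬y → z)) → (y → y)))) ∨ ((w → ((z ∧ (¬y → z)) → (y → y))) → ((z ∨ ((w ∨ (x ∧ w)) → w)) ∧ ¬z))) = max(1, 0) = 1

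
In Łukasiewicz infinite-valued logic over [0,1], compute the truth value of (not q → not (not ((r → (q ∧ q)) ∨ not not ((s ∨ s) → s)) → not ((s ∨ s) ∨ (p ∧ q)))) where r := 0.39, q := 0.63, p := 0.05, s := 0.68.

0.63

not q: Łukasiewicz ¬ gives 1 − 0.63 = 0.37
(q ∧ q) = min(0.63, 0.63) = 0.63
(r → (q ∧ q)): min(1, 1 − 0.39 + 0.63) = 1
(s ∨ s) = max(0.68, 0.68) = 0.68
((s ∨ s) → s): min(1, 1 − 0.68 + 0.68) = 1
not ((s ∨ s) → s): Łukasiewicz ¬ gives 1 − 1 = 0
not not ((s ∨ s) → s): Łukasiewicz ¬ gives 1 − 0 = 1
((r → (q ∧ q)) ∨ not not ((s ∨ s) → s)) = max(1, 1) = 1
not ((r → (q ∧ q)) ∨ not not ((s ∨ s) → s)): Łukasiewicz ¬ gives 1 − 1 = 0
(s ∨ s) = max(0.68, 0.68) = 0.68
(p ∧ q) = min(0.05, 0.63) = 0.05
((s ∨ s) ∨ (p ∧ q)) = max(0.68, 0.05) = 0.68
not ((s ∨ s) ∨ (p ∧ q)): Łukasiewicz ¬ gives 1 − 0.68 = 0.32
(not ((r → (q ∧ q)) ∨ not not ((s ∨ s) → s)) → not ((s ∨ s) ∨ (p ∧ q))): min(1, 1 − 0 + 0.32) = 1
not (not ((r → (q ∧ q)) ∨ not not ((s ∨ s) → s)) → not ((s ∨ s) ∨ (p ∧ q))): Łukasiewicz ¬ gives 1 − 1 = 0
(not q → not (not ((r → (q ∧ q)) ∨ not not ((s ∨ s) → s)) → not ((s ∨ s) ∨ (p ∧ q)))): min(1, 1 − 0.37 + 0) = 0.63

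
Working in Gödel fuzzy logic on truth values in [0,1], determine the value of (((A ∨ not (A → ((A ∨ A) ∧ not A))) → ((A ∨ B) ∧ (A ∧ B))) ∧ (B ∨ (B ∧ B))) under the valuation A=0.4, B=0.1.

(A ∨ A) = max(0.4, 0.4) = 0.4
not A: Gödel ¬ of 0.4 = 0 (operand ≠ 0)
((A ∨ A) ∧ not A) = min(0.4, 0) = 0
(A → ((A ∨ A) ∧ not A)): 0.4 > 0, so result = 0
not (A → ((A ∨ A) ∧ not A)): Gödel ¬ of 0 = 1 (operand is 0)
(A ∨ not (A → ((A ∨ A) ∧ not A))) = max(0.4, 1) = 1
(A ∨ B) = max(0.4, 0.1) = 0.4
(A ∧ B) = min(0.4, 0.1) = 0.1
((A ∨ B) ∧ (A ∧ B)) = min(0.4, 0.1) = 0.1
((A ∨ not (A → ((A ∨ A) ∧ not A))) → ((A ∨ B) ∧ (A ∧ B))): 1 > 0.1, so result = 0.1
(B ∧ B) = min(0.1, 0.1) = 0.1
(B ∨ (B ∧ B)) = max(0.1, 0.1) = 0.1
(((A ∨ not (A → ((A ∨ A) ∧ not A))) → ((A ∨ B) ∧ (A ∧ B))) ∧ (B ∨ (B ∧ B))) = min(0.1, 0.1) = 0.1

0.10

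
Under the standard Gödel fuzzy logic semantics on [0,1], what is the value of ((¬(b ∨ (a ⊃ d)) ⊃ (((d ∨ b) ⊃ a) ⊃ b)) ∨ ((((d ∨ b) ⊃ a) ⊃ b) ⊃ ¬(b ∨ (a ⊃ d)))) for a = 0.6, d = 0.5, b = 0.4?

1.00

(a ⊃ d): 0.6 > 0.5, so result = 0.5
(b ∨ (a ⊃ d)) = max(0.4, 0.5) = 0.5
¬(b ∨ (a ⊃ d)): Gödel ¬ of 0.5 = 0 (operand ≠ 0)
(d ∨ b) = max(0.5, 0.4) = 0.5
((d ∨ b) ⊃ a): 0.5 ≤ 0.6, so result = 1
(((d ∨ b) ⊃ a) ⊃ b): 1 > 0.4, so result = 0.4
(¬(b ∨ (a ⊃ d)) ⊃ (((d ∨ b) ⊃ a) ⊃ b)): 0 ≤ 0.4, so result = 1
(d ∨ b) = max(0.5, 0.4) = 0.5
((d ∨ b) ⊃ a): 0.5 ≤ 0.6, so result = 1
(((d ∨ b) ⊃ a) ⊃ b): 1 > 0.4, so result = 0.4
(a ⊃ d): 0.6 > 0.5, so result = 0.5
(b ∨ (a ⊃ d)) = max(0.4, 0.5) = 0.5
¬(b ∨ (a ⊃ d)): Gödel ¬ of 0.5 = 0 (operand ≠ 0)
((((d ∨ b) ⊃ a) ⊃ b) ⊃ ¬(b ∨ (a ⊃ d))): 0.4 > 0, so result = 0
((¬(b ∨ (a ⊃ d)) ⊃ (((d ∨ b) ⊃ a) ⊃ b)) ∨ ((((d ∨ b) ⊃ a) ⊃ b) ⊃ ¬(b ∨ (a ⊃ d)))) = max(1, 0) = 1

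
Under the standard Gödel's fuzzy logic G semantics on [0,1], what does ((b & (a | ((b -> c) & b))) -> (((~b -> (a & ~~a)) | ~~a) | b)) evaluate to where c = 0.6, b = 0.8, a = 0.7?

(b -> c): 0.8 > 0.6, so result = 0.6
((b -> c) & b) = min(0.6, 0.8) = 0.6
(a | ((b -> c) & b)) = max(0.7, 0.6) = 0.7
(b & (a | ((b -> c) & b))) = min(0.8, 0.7) = 0.7
~b: Gödel ¬ of 0.8 = 0 (operand ≠ 0)
~a: Gödel ¬ of 0.7 = 0 (operand ≠ 0)
~~a: Gödel ¬ of 0 = 1 (operand is 0)
(a & ~~a) = min(0.7, 1) = 0.7
(~b -> (a & ~~a)): 0 ≤ 0.7, so result = 1
~a: Gödel ¬ of 0.7 = 0 (operand ≠ 0)
~~a: Gödel ¬ of 0 = 1 (operand is 0)
((~b -> (a & ~~a)) | ~~a) = max(1, 1) = 1
(((~b -> (a & ~~a)) | ~~a) | b) = max(1, 0.8) = 1
((b & (a | ((b -> c) & b))) -> (((~b -> (a & ~~a)) | ~~a) | b)): 0.7 ≤ 1, so result = 1

1.00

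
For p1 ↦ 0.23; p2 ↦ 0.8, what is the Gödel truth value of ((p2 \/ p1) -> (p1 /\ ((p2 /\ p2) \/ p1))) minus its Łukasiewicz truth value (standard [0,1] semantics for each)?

-0.20

Gödel evaluation:
  (p2 \/ p1) = max(0.8, 0.23) = 0.8
  (p2 /\ p2) = min(0.8, 0.8) = 0.8
  ((p2 /\ p2) \/ p1) = max(0.8, 0.23) = 0.8
  (p1 /\ ((p2 /\ p2) \/ p1)) = min(0.23, 0.8) = 0.23
  ((p2 \/ p1) -> (p1 /\ ((p2 /\ p2) \/ p1))): 0.8 > 0.23, so result = 0.23
  Gödel value = 0.23
Łukasiewicz evaluation:
  (p2 \/ p1) = max(0.8, 0.23) = 0.8
  (p2 /\ p2) = min(0.8, 0.8) = 0.8
  ((p2 /\ p2) \/ p1) = max(0.8, 0.23) = 0.8
  (p1 /\ ((p2 /\ p2) \/ p1)) = min(0.23, 0.8) = 0.23
  ((p2 \/ p1) -> (p1 /\ ((p2 /\ p2) \/ p1))): min(1, 1 − 0.8 + 0.23) = 0.43
  Łukasiewicz value = 0.43
Difference: 0.23 − 0.43 = -0.20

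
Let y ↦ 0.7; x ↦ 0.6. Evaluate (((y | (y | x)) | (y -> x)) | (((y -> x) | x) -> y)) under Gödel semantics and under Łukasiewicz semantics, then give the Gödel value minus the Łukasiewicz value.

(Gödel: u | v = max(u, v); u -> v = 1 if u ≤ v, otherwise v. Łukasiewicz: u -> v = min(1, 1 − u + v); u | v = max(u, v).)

0.10

Gödel evaluation:
  (y | x) = max(0.7, 0.6) = 0.7
  (y | (y | x)) = max(0.7, 0.7) = 0.7
  (y -> x): 0.7 > 0.6, so result = 0.6
  ((y | (y | x)) | (y -> x)) = max(0.7, 0.6) = 0.7
  (y -> x): 0.7 > 0.6, so result = 0.6
  ((y -> x) | x) = max(0.6, 0.6) = 0.6
  (((y -> x) | x) -> y): 0.6 ≤ 0.7, so result = 1
  (((y | (y | x)) | (y -> x)) | (((y -> x) | x) -> y)) = max(0.7, 1) = 1
  Gödel value = 1
Łukasiewicz evaluation:
  (y | x) = max(0.7, 0.6) = 0.7
  (y | (y | x)) = max(0.7, 0.7) = 0.7
  (y -> x): min(1, 1 − 0.7 + 0.6) = 0.9
  ((y | (y | x)) | (y -> x)) = max(0.7, 0.9) = 0.9
  (y -> x): min(1, 1 − 0.7 + 0.6) = 0.9
  ((y -> x) | x) = max(0.9, 0.6) = 0.9
  (((y -> x) | x) -> y): min(1, 1 − 0.9 + 0.7) = 0.8
  (((y | (y | x)) | (y -> x)) | (((y -> x) | x) -> y)) = max(0.9, 0.8) = 0.9
  Łukasiewicz value = 0.9
Difference: 1 − 0.9 = 0.10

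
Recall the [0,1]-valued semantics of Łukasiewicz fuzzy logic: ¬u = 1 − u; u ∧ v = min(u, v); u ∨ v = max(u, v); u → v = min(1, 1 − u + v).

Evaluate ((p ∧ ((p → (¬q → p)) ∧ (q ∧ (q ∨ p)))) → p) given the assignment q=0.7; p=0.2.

¬q: Łukasiewicz ¬ gives 1 − 0.7 = 0.3
(¬q → p): min(1, 1 − 0.3 + 0.2) = 0.9
(p → (¬q → p)): min(1, 1 − 0.2 + 0.9) = 1
(q ∨ p) = max(0.7, 0.2) = 0.7
(q ∧ (q ∨ p)) = min(0.7, 0.7) = 0.7
((p → (¬q → p)) ∧ (q ∧ (q ∨ p))) = min(1, 0.7) = 0.7
(p ∧ ((p → (¬q → p)) ∧ (q ∧ (q ∨ p)))) = min(0.2, 0.7) = 0.2
((p ∧ ((p → (¬q → p)) ∧ (q ∧ (q ∨ p)))) → p): min(1, 1 − 0.2 + 0.2) = 1

1.00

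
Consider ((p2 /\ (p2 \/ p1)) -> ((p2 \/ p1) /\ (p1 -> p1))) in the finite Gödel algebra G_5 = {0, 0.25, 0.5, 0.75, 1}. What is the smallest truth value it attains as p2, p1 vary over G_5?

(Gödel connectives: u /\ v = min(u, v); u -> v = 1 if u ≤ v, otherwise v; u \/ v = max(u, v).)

1.00

Every assignment gives 1. For instance at p2 = 0, p1 = 0:
  (p2 \/ p1) = max(0, 0) = 0
  (p2 /\ (p2 \/ p1)) = min(0, 0) = 0
  (p2 \/ p1) = max(0, 0) = 0
  (p1 -> p1): 0 ≤ 0, so result = 1
  ((p2 \/ p1) /\ (p1 -> p1)) = min(0, 1) = 0
  ((p2 /\ (p2 \/ p1)) -> ((p2 \/ p1) /\ (p1 -> p1))): 0 ≤ 0, so result = 1
All 25 assignments give value 1 — the formula is a G_5-tautology.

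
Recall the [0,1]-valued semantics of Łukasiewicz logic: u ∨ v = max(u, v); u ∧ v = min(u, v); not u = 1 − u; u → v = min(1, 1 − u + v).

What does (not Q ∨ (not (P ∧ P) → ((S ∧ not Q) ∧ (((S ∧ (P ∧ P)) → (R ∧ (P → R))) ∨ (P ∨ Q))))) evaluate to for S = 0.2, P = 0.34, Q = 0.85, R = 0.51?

0.49

not Q: Łukasiewicz ¬ gives 1 − 0.85 = 0.15
(P ∧ P) = min(0.34, 0.34) = 0.34
not (P ∧ P): Łukasiewicz ¬ gives 1 − 0.34 = 0.66
not Q: Łukasiewicz ¬ gives 1 − 0.85 = 0.15
(S ∧ not Q) = min(0.2, 0.15) = 0.15
(P ∧ P) = min(0.34, 0.34) = 0.34
(S ∧ (P ∧ P)) = min(0.2, 0.34) = 0.2
(P → R): min(1, 1 − 0.34 + 0.51) = 1
(R ∧ (P → R)) = min(0.51, 1) = 0.51
((S ∧ (P ∧ P)) → (R ∧ (P → R))): min(1, 1 − 0.2 + 0.51) = 1
(P ∨ Q) = max(0.34, 0.85) = 0.85
(((S ∧ (P ∧ P)) → (R ∧ (P → R))) ∨ (P ∨ Q)) = max(1, 0.85) = 1
((S ∧ not Q) ∧ (((S ∧ (P ∧ P)) → (R ∧ (P → R))) ∨ (P ∨ Q))) = min(0.15, 1) = 0.15
(not (P ∧ P) → ((S ∧ not Q) ∧ (((S ∧ (P ∧ P)) → (R ∧ (P → R))) ∨ (P ∨ Q)))): min(1, 1 − 0.66 + 0.15) = 0.49
(not Q ∨ (not (P ∧ P) → ((S ∧ not Q) ∧ (((S ∧ (P ∧ P)) → (R ∧ (P → R))) ∨ (P ∨ Q))))) = max(0.15, 0.49) = 0.49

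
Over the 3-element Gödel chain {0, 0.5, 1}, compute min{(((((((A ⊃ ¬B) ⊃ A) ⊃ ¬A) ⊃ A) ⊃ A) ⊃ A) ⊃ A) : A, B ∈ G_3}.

The minimum is attained at A = 0.5, B = 0:
  ¬B: Gödel ¬ of 0 = 1 (operand is 0)
  (A ⊃ ¬B): 0.5 ≤ 1, so result = 1
  ((A ⊃ ¬B) ⊃ A): 1 > 0.5, so result = 0.5
  ¬A: Gödel ¬ of 0.5 = 0 (operand ≠ 0)
  (((A ⊃ ¬B) ⊃ A) ⊃ ¬A): 0.5 > 0, so result = 0
  ((((A ⊃ ¬B) ⊃ A) ⊃ ¬A) ⊃ A): 0 ≤ 0.5, so result = 1
  (((((A ⊃ ¬B) ⊃ A) ⊃ ¬A) ⊃ A) ⊃ A): 1 > 0.5, so result = 0.5
  ((((((A ⊃ ¬B) ⊃ A) ⊃ ¬A) ⊃ A) ⊃ A) ⊃ A): 0.5 ≤ 0.5, so result = 1
  (((((((A ⊃ ¬B) ⊃ A) ⊃ ¬A) ⊃ A) ⊃ A) ⊃ A) ⊃ A): 1 > 0.5, so result = 0.5
Checking all 9 assignments confirms none give a value below 0.50.

0.50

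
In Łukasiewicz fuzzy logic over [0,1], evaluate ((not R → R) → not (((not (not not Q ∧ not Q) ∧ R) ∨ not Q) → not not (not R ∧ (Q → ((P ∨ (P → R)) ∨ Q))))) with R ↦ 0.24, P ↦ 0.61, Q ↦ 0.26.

0.52

not R: Łukasiewicz ¬ gives 1 − 0.24 = 0.76
(not R → R): min(1, 1 − 0.76 + 0.24) = 0.48
not Q: Łukasiewicz ¬ gives 1 − 0.26 = 0.74
not not Q: Łukasiewicz ¬ gives 1 − 0.74 = 0.26
not Q: Łukasiewicz ¬ gives 1 − 0.26 = 0.74
(not not Q ∧ not Q) = min(0.26, 0.74) = 0.26
not (not not Q ∧ not Q): Łukasiewicz ¬ gives 1 − 0.26 = 0.74
(not (not not Q ∧ not Q) ∧ R) = min(0.74, 0.24) = 0.24
not Q: Łukasiewicz ¬ gives 1 − 0.26 = 0.74
((not (not not Q ∧ not Q) ∧ R) ∨ not Q) = max(0.24, 0.74) = 0.74
not R: Łukasiewicz ¬ gives 1 − 0.24 = 0.76
(P → R): min(1, 1 − 0.61 + 0.24) = 0.63
(P ∨ (P → R)) = max(0.61, 0.63) = 0.63
((P ∨ (P → R)) ∨ Q) = max(0.63, 0.26) = 0.63
(Q → ((P ∨ (P → R)) ∨ Q)): min(1, 1 − 0.26 + 0.63) = 1
(not R ∧ (Q → ((P ∨ (P → R)) ∨ Q))) = min(0.76, 1) = 0.76
not (not R ∧ (Q → ((P ∨ (P → R)) ∨ Q))): Łukasiewicz ¬ gives 1 − 0.76 = 0.24
not not (not R ∧ (Q → ((P ∨ (P → R)) ∨ Q))): Łukasiewicz ¬ gives 1 − 0.24 = 0.76
(((not (not not Q ∧ not Q) ∧ R) ∨ not Q) → not not (not R ∧ (Q → ((P ∨ (P → R)) ∨ Q)))): min(1, 1 − 0.74 + 0.76) = 1
not (((not (not not Q ∧ not Q) ∧ R) ∨ not Q) → not not (not R ∧ (Q → ((P ∨ (P → R)) ∨ Q)))): Łukasiewicz ¬ gives 1 − 1 = 0
((not R → R) → not (((not (not not Q ∧ not Q) ∧ R) ∨ not Q) → not not (not R ∧ (Q → ((P ∨ (P → R)) ∨ Q))))): min(1, 1 − 0.48 + 0) = 0.52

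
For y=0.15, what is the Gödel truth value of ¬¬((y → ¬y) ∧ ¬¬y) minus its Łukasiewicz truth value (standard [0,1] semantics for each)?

-0.15

Gödel evaluation:
  ¬y: Gödel ¬ of 0.15 = 0 (operand ≠ 0)
  (y → ¬y): 0.15 > 0, so result = 0
  ¬y: Gödel ¬ of 0.15 = 0 (operand ≠ 0)
  ¬¬y: Gödel ¬ of 0 = 1 (operand is 0)
  ((y → ¬y) ∧ ¬¬y) = min(0, 1) = 0
  ¬((y → ¬y) ∧ ¬¬y): Gödel ¬ of 0 = 1 (operand is 0)
  ¬¬((y → ¬y) ∧ ¬¬y): Gödel ¬ of 1 = 0 (operand ≠ 0)
  Gödel value = 0
Łukasiewicz evaluation:
  ¬y: Łukasiewicz ¬ gives 1 − 0.15 = 0.85
  (y → ¬y): min(1, 1 − 0.15 + 0.85) = 1
  ¬y: Łukasiewicz ¬ gives 1 − 0.15 = 0.85
  ¬¬y: Łukasiewicz ¬ gives 1 − 0.85 = 0.15
  ((y → ¬y) ∧ ¬¬y) = min(1, 0.15) = 0.15
  ¬((y → ¬y) ∧ ¬¬y): Łukasiewicz ¬ gives 1 − 0.15 = 0.85
  ¬¬((y → ¬y) ∧ ¬¬y): Łukasiewicz ¬ gives 1 − 0.85 = 0.15
  Łukasiewicz value = 0.15
Difference: 0 − 0.15 = -0.15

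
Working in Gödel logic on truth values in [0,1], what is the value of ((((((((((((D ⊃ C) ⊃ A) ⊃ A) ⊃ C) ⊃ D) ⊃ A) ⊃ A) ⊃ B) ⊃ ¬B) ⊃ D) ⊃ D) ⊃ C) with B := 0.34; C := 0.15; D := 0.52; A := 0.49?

(D ⊃ C): 0.52 > 0.15, so result = 0.15
((D ⊃ C) ⊃ A): 0.15 ≤ 0.49, so result = 1
(((D ⊃ C) ⊃ A) ⊃ A): 1 > 0.49, so result = 0.49
((((D ⊃ C) ⊃ A) ⊃ A) ⊃ C): 0.49 > 0.15, so result = 0.15
(((((D ⊃ C) ⊃ A) ⊃ A) ⊃ C) ⊃ D): 0.15 ≤ 0.52, so result = 1
((((((D ⊃ C) ⊃ A) ⊃ A) ⊃ C) ⊃ D) ⊃ A): 1 > 0.49, so result = 0.49
(((((((D ⊃ C) ⊃ A) ⊃ A) ⊃ C) ⊃ D) ⊃ A) ⊃ A): 0.49 ≤ 0.49, so result = 1
((((((((D ⊃ C) ⊃ A) ⊃ A) ⊃ C) ⊃ D) ⊃ A) ⊃ A) ⊃ B): 1 > 0.34, so result = 0.34
¬B: Gödel ¬ of 0.34 = 0 (operand ≠ 0)
(((((((((D ⊃ C) ⊃ A) ⊃ A) ⊃ C) ⊃ D) ⊃ A) ⊃ A) ⊃ B) ⊃ ¬B): 0.34 > 0, so result = 0
((((((((((D ⊃ C) ⊃ A) ⊃ A) ⊃ C) ⊃ D) ⊃ A) ⊃ A) ⊃ B) ⊃ ¬B) ⊃ D): 0 ≤ 0.52, so result = 1
(((((((((((D ⊃ C) ⊃ A) ⊃ A) ⊃ C) ⊃ D) ⊃ A) ⊃ A) ⊃ B) ⊃ ¬B) ⊃ D) ⊃ D): 1 > 0.52, so result = 0.52
((((((((((((D ⊃ C) ⊃ A) ⊃ A) ⊃ C) ⊃ D) ⊃ A) ⊃ A) ⊃ B) ⊃ ¬B) ⊃ D) ⊃ D) ⊃ C): 0.52 > 0.15, so result = 0.15

0.15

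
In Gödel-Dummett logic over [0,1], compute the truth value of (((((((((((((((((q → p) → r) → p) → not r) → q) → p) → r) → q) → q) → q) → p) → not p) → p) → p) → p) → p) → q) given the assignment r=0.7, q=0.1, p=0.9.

0.10

(q → p): 0.1 ≤ 0.9, so result = 1
((q → p) → r): 1 > 0.7, so result = 0.7
(((q → p) → r) → p): 0.7 ≤ 0.9, so result = 1
not r: Gödel ¬ of 0.7 = 0 (operand ≠ 0)
((((q → p) → r) → p) → not r): 1 > 0, so result = 0
(((((q → p) → r) → p) → not r) → q): 0 ≤ 0.1, so result = 1
((((((q → p) → r) → p) → not r) → q) → p): 1 > 0.9, so result = 0.9
(((((((q → p) → r) → p) → not r) → q) → p) → r): 0.9 > 0.7, so result = 0.7
((((((((q → p) → r) → p) → not r) → q) → p) → r) → q): 0.7 > 0.1, so result = 0.1
(((((((((q → p) → r) → p) → not r) → q) → p) → r) → q) → q): 0.1 ≤ 0.1, so result = 1
((((((((((q → p) → r) → p) → not r) → q) → p) → r) → q) → q) → q): 1 > 0.1, so result = 0.1
(((((((((((q → p) → r) → p) → not r) → q) → p) → r) → q) → q) → q) → p): 0.1 ≤ 0.9, so result = 1
not p: Gödel ¬ of 0.9 = 0 (operand ≠ 0)
((((((((((((q → p) → r) → p) → not r) → q) → p) → r) → q) → q) → q) → p) → not p): 1 > 0, so result = 0
(((((((((((((q → p) → r) → p) → not r) → q) → p) → r) → q) → q) → q) → p) → not p) → p): 0 ≤ 0.9, so result = 1
((((((((((((((q → p) → r) → p) → not r) → q) → p) → r) → q) → q) → q) → p) → not p) → p) → p): 1 > 0.9, so result = 0.9
(((((((((((((((q → p) → r) → p) → not r) → q) → p) → r) → q) → q) → q) → p) → not p) → p) → p) → p): 0.9 ≤ 0.9, so result = 1
((((((((((((((((q → p) → r) → p) → not r) → q) → p) → r) → q) → q) → q) → p) → not p) → p) → p) → p) → p): 1 > 0.9, so result = 0.9
(((((((((((((((((q → p) → r) → p) → not r) → q) → p) → r) → q) → q) → q) → p) → not p) → p) → p) → p) → p) → q): 0.9 > 0.1, so result = 0.1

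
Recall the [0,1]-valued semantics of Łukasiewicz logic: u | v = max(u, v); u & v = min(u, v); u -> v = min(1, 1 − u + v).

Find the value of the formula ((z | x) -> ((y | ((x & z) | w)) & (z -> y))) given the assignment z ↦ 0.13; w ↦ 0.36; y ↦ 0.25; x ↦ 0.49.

(z | x) = max(0.13, 0.49) = 0.49
(x & z) = min(0.49, 0.13) = 0.13
((x & z) | w) = max(0.13, 0.36) = 0.36
(y | ((x & z) | w)) = max(0.25, 0.36) = 0.36
(z -> y): min(1, 1 − 0.13 + 0.25) = 1
((y | ((x & z) | w)) & (z -> y)) = min(0.36, 1) = 0.36
((z | x) -> ((y | ((x & z) | w)) & (z -> y))): min(1, 1 − 0.49 + 0.36) = 0.87

0.87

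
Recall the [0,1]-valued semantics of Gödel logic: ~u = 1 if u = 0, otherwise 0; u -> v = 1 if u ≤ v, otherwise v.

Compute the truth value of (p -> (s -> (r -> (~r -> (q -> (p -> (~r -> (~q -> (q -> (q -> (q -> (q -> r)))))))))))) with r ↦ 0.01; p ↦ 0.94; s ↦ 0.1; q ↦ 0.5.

1.00

~r: Gödel ¬ of 0.01 = 0 (operand ≠ 0)
~r: Gödel ¬ of 0.01 = 0 (operand ≠ 0)
~q: Gödel ¬ of 0.5 = 0 (operand ≠ 0)
(q -> r): 0.5 > 0.01, so result = 0.01
(q -> (q -> r)): 0.5 > 0.01, so result = 0.01
(q -> (q -> (q -> r))): 0.5 > 0.01, so result = 0.01
(q -> (q -> (q -> (q -> r)))): 0.5 > 0.01, so result = 0.01
(~q -> (q -> (q -> (q -> (q -> r))))): 0 ≤ 0.01, so result = 1
(~r -> (~q -> (q -> (q -> (q -> (q -> r)))))): 0 ≤ 1, so result = 1
(p -> (~r -> (~q -> (q -> (q -> (q -> (q -> r))))))): 0.94 ≤ 1, so result = 1
(q -> (p -> (~r -> (~q -> (q -> (q -> (q -> (q -> r)))))))): 0.5 ≤ 1, so result = 1
(~r -> (q -> (p -> (~r -> (~q -> (q -> (q -> (q -> (q -> r))))))))): 0 ≤ 1, so result = 1
(r -> (~r -> (q -> (p -> (~r -> (~q -> (q -> (q -> (q -> (q -> r)))))))))): 0.01 ≤ 1, so result = 1
(s -> (r -> (~r -> (q -> (p -> (~r -> (~q -> (q -> (q -> (q -> (q -> r))))))))))): 0.1 ≤ 1, so result = 1
(p -> (s -> (r -> (~r -> (q -> (p -> (~r -> (~q -> (q -> (q -> (q -> (q -> r)))))))))))): 0.94 ≤ 1, so result = 1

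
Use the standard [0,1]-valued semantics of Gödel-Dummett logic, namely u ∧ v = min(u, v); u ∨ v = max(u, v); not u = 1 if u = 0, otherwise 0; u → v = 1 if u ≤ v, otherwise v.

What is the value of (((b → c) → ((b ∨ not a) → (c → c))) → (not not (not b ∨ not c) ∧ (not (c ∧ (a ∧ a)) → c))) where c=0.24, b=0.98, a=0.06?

0.00

(b → c): 0.98 > 0.24, so result = 0.24
not a: Gödel ¬ of 0.06 = 0 (operand ≠ 0)
(b ∨ not a) = max(0.98, 0) = 0.98
(c → c): 0.24 ≤ 0.24, so result = 1
((b ∨ not a) → (c → c)): 0.98 ≤ 1, so result = 1
((b → c) → ((b ∨ not a) → (c → c))): 0.24 ≤ 1, so result = 1
not b: Gödel ¬ of 0.98 = 0 (operand ≠ 0)
not c: Gödel ¬ of 0.24 = 0 (operand ≠ 0)
(not b ∨ not c) = max(0, 0) = 0
not (not b ∨ not c): Gödel ¬ of 0 = 1 (operand is 0)
not not (not b ∨ not c): Gödel ¬ of 1 = 0 (operand ≠ 0)
(a ∧ a) = min(0.06, 0.06) = 0.06
(c ∧ (a ∧ a)) = min(0.24, 0.06) = 0.06
not (c ∧ (a ∧ a)): Gödel ¬ of 0.06 = 0 (operand ≠ 0)
(not (c ∧ (a ∧ a)) → c): 0 ≤ 0.24, so result = 1
(not not (not b ∨ not c) ∧ (not (c ∧ (a ∧ a)) → c)) = min(0, 1) = 0
(((b → c) → ((b ∨ not a) → (c → c))) → (not not (not b ∨ not c) ∧ (not (c ∧ (a ∧ a)) → c))): 1 > 0, so result = 0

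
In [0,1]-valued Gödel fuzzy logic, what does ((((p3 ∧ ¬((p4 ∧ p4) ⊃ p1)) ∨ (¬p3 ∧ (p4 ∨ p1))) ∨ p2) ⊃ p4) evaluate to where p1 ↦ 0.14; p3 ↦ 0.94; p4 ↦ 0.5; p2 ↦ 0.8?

0.50

(p4 ∧ p4) = min(0.5, 0.5) = 0.5
((p4 ∧ p4) ⊃ p1): 0.5 > 0.14, so result = 0.14
¬((p4 ∧ p4) ⊃ p1): Gödel ¬ of 0.14 = 0 (operand ≠ 0)
(p3 ∧ ¬((p4 ∧ p4) ⊃ p1)) = min(0.94, 0) = 0
¬p3: Gödel ¬ of 0.94 = 0 (operand ≠ 0)
(p4 ∨ p1) = max(0.5, 0.14) = 0.5
(¬p3 ∧ (p4 ∨ p1)) = min(0, 0.5) = 0
((p3 ∧ ¬((p4 ∧ p4) ⊃ p1)) ∨ (¬p3 ∧ (p4 ∨ p1))) = max(0, 0) = 0
(((p3 ∧ ¬((p4 ∧ p4) ⊃ p1)) ∨ (¬p3 ∧ (p4 ∨ p1))) ∨ p2) = max(0, 0.8) = 0.8
((((p3 ∧ ¬((p4 ∧ p4) ⊃ p1)) ∨ (¬p3 ∧ (p4 ∨ p1))) ∨ p2) ⊃ p4): 0.8 > 0.5, so result = 0.5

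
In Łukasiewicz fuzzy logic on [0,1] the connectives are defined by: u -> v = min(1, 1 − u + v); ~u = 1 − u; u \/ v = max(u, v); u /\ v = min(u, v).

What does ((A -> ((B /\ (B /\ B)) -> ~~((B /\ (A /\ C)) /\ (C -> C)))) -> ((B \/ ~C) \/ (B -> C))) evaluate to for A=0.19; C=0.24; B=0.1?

(B /\ B) = min(0.1, 0.1) = 0.1
(B /\ (B /\ B)) = min(0.1, 0.1) = 0.1
(A /\ C) = min(0.19, 0.24) = 0.19
(B /\ (A /\ C)) = min(0.1, 0.19) = 0.1
(C -> C): min(1, 1 − 0.24 + 0.24) = 1
((B /\ (A /\ C)) /\ (C -> C)) = min(0.1, 1) = 0.1
~((B /\ (A /\ C)) /\ (C -> C)): Łukasiewicz ¬ gives 1 − 0.1 = 0.9
~~((B /\ (A /\ C)) /\ (C -> C)): Łukasiewicz ¬ gives 1 − 0.9 = 0.1
((B /\ (B /\ B)) -> ~~((B /\ (A /\ C)) /\ (C -> C))): min(1, 1 − 0.1 + 0.1) = 1
(A -> ((B /\ (B /\ B)) -> ~~((B /\ (A /\ C)) /\ (C -> C)))): min(1, 1 − 0.19 + 1) = 1
~C: Łukasiewicz ¬ gives 1 − 0.24 = 0.76
(B \/ ~C) = max(0.1, 0.76) = 0.76
(B -> C): min(1, 1 − 0.1 + 0.24) = 1
((B \/ ~C) \/ (B -> C)) = max(0.76, 1) = 1
((A -> ((B /\ (B /\ B)) -> ~~((B /\ (A /\ C)) /\ (C -> C)))) -> ((B \/ ~C) \/ (B -> C))): min(1, 1 − 1 + 1) = 1

1.00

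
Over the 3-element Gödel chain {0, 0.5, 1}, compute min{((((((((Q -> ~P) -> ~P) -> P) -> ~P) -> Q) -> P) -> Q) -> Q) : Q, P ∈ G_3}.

The minimum is attained at Q = 0.5, P = 0:
  ~P: Gödel ¬ of 0 = 1 (operand is 0)
  (Q -> ~P): 0.5 ≤ 1, so result = 1
  ~P: Gödel ¬ of 0 = 1 (operand is 0)
  ((Q -> ~P) -> ~P): 1 ≤ 1, so result = 1
  (((Q -> ~P) -> ~P) -> P): 1 > 0, so result = 0
  ~P: Gödel ¬ of 0 = 1 (operand is 0)
  ((((Q -> ~P) -> ~P) -> P) -> ~P): 0 ≤ 1, so result = 1
  (((((Q -> ~P) -> ~P) -> P) -> ~P) -> Q): 1 > 0.5, so result = 0.5
  ((((((Q -> ~P) -> ~P) -> P) -> ~P) -> Q) -> P): 0.5 > 0, so result = 0
  (((((((Q -> ~P) -> ~P) -> P) -> ~P) -> Q) -> P) -> Q): 0 ≤ 0.5, so result = 1
  ((((((((Q -> ~P) -> ~P) -> P) -> ~P) -> Q) -> P) -> Q) -> Q): 1 > 0.5, so result = 0.5
Checking all 9 assignments confirms none give a value below 0.50.

0.50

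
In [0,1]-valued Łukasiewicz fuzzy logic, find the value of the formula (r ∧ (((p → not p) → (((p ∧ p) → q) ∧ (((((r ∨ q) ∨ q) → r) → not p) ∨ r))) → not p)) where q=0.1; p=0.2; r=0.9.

not p: Łukasiewicz ¬ gives 1 − 0.2 = 0.8
(p → not p): min(1, 1 − 0.2 + 0.8) = 1
(p ∧ p) = min(0.2, 0.2) = 0.2
((p ∧ p) → q): min(1, 1 − 0.2 + 0.1) = 0.9
(r ∨ q) = max(0.9, 0.1) = 0.9
((r ∨ q) ∨ q) = max(0.9, 0.1) = 0.9
(((r ∨ q) ∨ q) → r): min(1, 1 − 0.9 + 0.9) = 1
not p: Łukasiewicz ¬ gives 1 − 0.2 = 0.8
((((r ∨ q) ∨ q) → r) → not p): min(1, 1 − 1 + 0.8) = 0.8
(((((r ∨ q) ∨ q) → r) → not p) ∨ r) = max(0.8, 0.9) = 0.9
(((p ∧ p) → q) ∧ (((((r ∨ q) ∨ q) → r) → not p) ∨ r)) = min(0.9, 0.9) = 0.9
((p → not p) → (((p ∧ p) → q) ∧ (((((r ∨ q) ∨ q) → r) → not p) ∨ r))): min(1, 1 − 1 + 0.9) = 0.9
not p: Łukasiewicz ¬ gives 1 − 0.2 = 0.8
(((p → not p) → (((p ∧ p) → q) ∧ (((((r ∨ q) ∨ q) → r) → not p) ∨ r))) → not p): min(1, 1 − 0.9 + 0.8) = 0.9
(r ∧ (((p → not p) → (((p ∧ p) → q) ∧ (((((r ∨ q) ∨ q) → r) → not p) ∨ r))) → not p)) = min(0.9, 0.9) = 0.9

0.90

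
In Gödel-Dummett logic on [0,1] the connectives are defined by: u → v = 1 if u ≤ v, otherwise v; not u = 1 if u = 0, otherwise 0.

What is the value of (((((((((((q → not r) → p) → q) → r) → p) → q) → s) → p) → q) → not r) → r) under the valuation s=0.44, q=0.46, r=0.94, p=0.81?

not r: Gödel ¬ of 0.94 = 0 (operand ≠ 0)
(q → not r): 0.46 > 0, so result = 0
((q → not r) → p): 0 ≤ 0.81, so result = 1
(((q → not r) → p) → q): 1 > 0.46, so result = 0.46
((((q → not r) → p) → q) → r): 0.46 ≤ 0.94, so result = 1
(((((q → not r) → p) → q) → r) → p): 1 > 0.81, so result = 0.81
((((((q → not r) → p) → q) → r) → p) → q): 0.81 > 0.46, so result = 0.46
(((((((q → not r) → p) → q) → r) → p) → q) → s): 0.46 > 0.44, so result = 0.44
((((((((q → not r) → p) → q) → r) → p) → q) → s) → p): 0.44 ≤ 0.81, so result = 1
(((((((((q → not r) → p) → q) → r) → p) → q) → s) → p) → q): 1 > 0.46, so result = 0.46
not r: Gödel ¬ of 0.94 = 0 (operand ≠ 0)
((((((((((q → not r) → p) → q) → r) → p) → q) → s) → p) → q) → not r): 0.46 > 0, so result = 0
(((((((((((q → not r) → p) → q) → r) → p) → q) → s) → p) → q) → not r) → r): 0 ≤ 0.94, so result = 1

1.00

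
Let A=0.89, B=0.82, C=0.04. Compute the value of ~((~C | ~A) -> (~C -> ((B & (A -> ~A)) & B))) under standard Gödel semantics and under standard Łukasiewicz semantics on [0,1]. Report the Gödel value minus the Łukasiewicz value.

-0.70

Gödel evaluation:
  ~C: Gödel ¬ of 0.04 = 0 (operand ≠ 0)
  ~A: Gödel ¬ of 0.89 = 0 (operand ≠ 0)
  (~C | ~A) = max(0, 0) = 0
  ~C: Gödel ¬ of 0.04 = 0 (operand ≠ 0)
  ~A: Gödel ¬ of 0.89 = 0 (operand ≠ 0)
  (A -> ~A): 0.89 > 0, so result = 0
  (B & (A -> ~A)) = min(0.82, 0) = 0
  ((B & (A -> ~A)) & B) = min(0, 0.82) = 0
  (~C -> ((B & (A -> ~A)) & B)): 0 ≤ 0, so result = 1
  ((~C | ~A) -> (~C -> ((B & (A -> ~A)) & B))): 0 ≤ 1, so result = 1
  ~((~C | ~A) -> (~C -> ((B & (A -> ~A)) & B))): Gödel ¬ of 1 = 0 (operand ≠ 0)
  Gödel value = 0
Łukasiewicz evaluation:
  ~C: Łukasiewicz ¬ gives 1 − 0.04 = 0.96
  ~A: Łukasiewicz ¬ gives 1 − 0.89 = 0.11
  (~C | ~A) = max(0.96, 0.11) = 0.96
  ~C: Łukasiewicz ¬ gives 1 − 0.04 = 0.96
  ~A: Łukasiewicz ¬ gives 1 − 0.89 = 0.11
  (A -> ~A): min(1, 1 − 0.89 + 0.11) = 0.22
  (B & (A -> ~A)) = min(0.82, 0.22) = 0.22
  ((B & (A -> ~A)) & B) = min(0.22, 0.82) = 0.22
  (~C -> ((B & (A -> ~A)) & B)): min(1, 1 − 0.96 + 0.22) = 0.26
  ((~C | ~A) -> (~C -> ((B & (A -> ~A)) & B))): min(1, 1 − 0.96 + 0.26) = 0.3
  ~((~C | ~A) -> (~C -> ((B & (A -> ~A)) & B))): Łukasiewicz ¬ gives 1 − 0.3 = 0.7
  Łukasiewicz value = 0.7
Difference: 0 − 0.7 = -0.70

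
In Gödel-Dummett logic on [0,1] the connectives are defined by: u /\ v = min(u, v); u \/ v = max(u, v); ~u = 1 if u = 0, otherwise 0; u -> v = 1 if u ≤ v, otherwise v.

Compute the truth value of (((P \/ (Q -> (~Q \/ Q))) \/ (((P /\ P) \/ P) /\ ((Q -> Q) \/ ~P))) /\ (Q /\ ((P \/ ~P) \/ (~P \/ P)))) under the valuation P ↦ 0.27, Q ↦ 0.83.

0.27

~Q: Gödel ¬ of 0.83 = 0 (operand ≠ 0)
(~Q \/ Q) = max(0, 0.83) = 0.83
(Q -> (~Q \/ Q)): 0.83 ≤ 0.83, so result = 1
(P \/ (Q -> (~Q \/ Q))) = max(0.27, 1) = 1
(P /\ P) = min(0.27, 0.27) = 0.27
((P /\ P) \/ P) = max(0.27, 0.27) = 0.27
(Q -> Q): 0.83 ≤ 0.83, so result = 1
~P: Gödel ¬ of 0.27 = 0 (operand ≠ 0)
((Q -> Q) \/ ~P) = max(1, 0) = 1
(((P /\ P) \/ P) /\ ((Q -> Q) \/ ~P)) = min(0.27, 1) = 0.27
((P \/ (Q -> (~Q \/ Q))) \/ (((P /\ P) \/ P) /\ ((Q -> Q) \/ ~P))) = max(1, 0.27) = 1
~P: Gödel ¬ of 0.27 = 0 (operand ≠ 0)
(P \/ ~P) = max(0.27, 0) = 0.27
~P: Gödel ¬ of 0.27 = 0 (operand ≠ 0)
(~P \/ P) = max(0, 0.27) = 0.27
((P \/ ~P) \/ (~P \/ P)) = max(0.27, 0.27) = 0.27
(Q /\ ((P \/ ~P) \/ (~P \/ P))) = min(0.83, 0.27) = 0.27
(((P \/ (Q -> (~Q \/ Q))) \/ (((P /\ P) \/ P) /\ ((Q -> Q) \/ ~P))) /\ (Q /\ ((P \/ ~P) \/ (~P \/ P)))) = min(1, 0.27) = 0.27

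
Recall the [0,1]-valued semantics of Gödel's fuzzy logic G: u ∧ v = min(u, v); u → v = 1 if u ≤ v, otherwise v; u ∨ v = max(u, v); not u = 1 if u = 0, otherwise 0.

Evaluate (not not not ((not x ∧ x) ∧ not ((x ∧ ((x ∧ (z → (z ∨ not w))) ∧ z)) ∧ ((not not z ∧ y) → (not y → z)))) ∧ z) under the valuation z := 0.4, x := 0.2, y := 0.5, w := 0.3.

0.40

not x: Gödel ¬ of 0.2 = 0 (operand ≠ 0)
(not x ∧ x) = min(0, 0.2) = 0
not w: Gödel ¬ of 0.3 = 0 (operand ≠ 0)
(z ∨ not w) = max(0.4, 0) = 0.4
(z → (z ∨ not w)): 0.4 ≤ 0.4, so result = 1
(x ∧ (z → (z ∨ not w))) = min(0.2, 1) = 0.2
((x ∧ (z → (z ∨ not w))) ∧ z) = min(0.2, 0.4) = 0.2
(x ∧ ((x ∧ (z → (z ∨ not w))) ∧ z)) = min(0.2, 0.2) = 0.2
not z: Gödel ¬ of 0.4 = 0 (operand ≠ 0)
not not z: Gödel ¬ of 0 = 1 (operand is 0)
(not not z ∧ y) = min(1, 0.5) = 0.5
not y: Gödel ¬ of 0.5 = 0 (operand ≠ 0)
(not y → z): 0 ≤ 0.4, so result = 1
((not not z ∧ y) → (not y → z)): 0.5 ≤ 1, so result = 1
((x ∧ ((x ∧ (z → (z ∨ not w))) ∧ z)) ∧ ((not not z ∧ y) → (not y → z))) = min(0.2, 1) = 0.2
not ((x ∧ ((x ∧ (z → (z ∨ not w))) ∧ z)) ∧ ((not not z ∧ y) → (not y → z))): Gödel ¬ of 0.2 = 0 (operand ≠ 0)
((not x ∧ x) ∧ not ((x ∧ ((x ∧ (z → (z ∨ not w))) ∧ z)) ∧ ((not not z ∧ y) → (not y → z)))) = min(0, 0) = 0
not ((not x ∧ x) ∧ not ((x ∧ ((x ∧ (z → (z ∨ not w))) ∧ z)) ∧ ((not not z ∧ y) → (not y → z)))): Gödel ¬ of 0 = 1 (operand is 0)
not not ((not x ∧ x) ∧ not ((x ∧ ((x ∧ (z → (z ∨ not w))) ∧ z)) ∧ ((not not z ∧ y) → (not y → z)))): Gödel ¬ of 1 = 0 (operand ≠ 0)
not not not ((not x ∧ x) ∧ not ((x ∧ ((x ∧ (z → (z ∨ not w))) ∧ z)) ∧ ((not not z ∧ y) → (not y → z)))): Gödel ¬ of 0 = 1 (operand is 0)
(not not not ((not x ∧ x) ∧ not ((x ∧ ((x ∧ (z → (z ∨ not w))) ∧ z)) ∧ ((not not z ∧ y) → (not y → z)))) ∧ z) = min(1, 0.4) = 0.4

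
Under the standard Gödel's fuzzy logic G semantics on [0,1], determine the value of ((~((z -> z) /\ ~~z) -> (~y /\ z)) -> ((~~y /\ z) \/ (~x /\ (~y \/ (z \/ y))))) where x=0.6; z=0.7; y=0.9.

0.70

(z -> z): 0.7 ≤ 0.7, so result = 1
~z: Gödel ¬ of 0.7 = 0 (operand ≠ 0)
~~z: Gödel ¬ of 0 = 1 (operand is 0)
((z -> z) /\ ~~z) = min(1, 1) = 1
~((z -> z) /\ ~~z): Gödel ¬ of 1 = 0 (operand ≠ 0)
~y: Gödel ¬ of 0.9 = 0 (operand ≠ 0)
(~y /\ z) = min(0, 0.7) = 0
(~((z -> z) /\ ~~z) -> (~y /\ z)): 0 ≤ 0, so result = 1
~y: Gödel ¬ of 0.9 = 0 (operand ≠ 0)
~~y: Gödel ¬ of 0 = 1 (operand is 0)
(~~y /\ z) = min(1, 0.7) = 0.7
~x: Gödel ¬ of 0.6 = 0 (operand ≠ 0)
~y: Gödel ¬ of 0.9 = 0 (operand ≠ 0)
(z \/ y) = max(0.7, 0.9) = 0.9
(~y \/ (z \/ y)) = max(0, 0.9) = 0.9
(~x /\ (~y \/ (z \/ y))) = min(0, 0.9) = 0
((~~y /\ z) \/ (~x /\ (~y \/ (z \/ y)))) = max(0.7, 0) = 0.7
((~((z -> z) /\ ~~z) -> (~y /\ z)) -> ((~~y /\ z) \/ (~x /\ (~y \/ (z \/ y))))): 1 > 0.7, so result = 0.7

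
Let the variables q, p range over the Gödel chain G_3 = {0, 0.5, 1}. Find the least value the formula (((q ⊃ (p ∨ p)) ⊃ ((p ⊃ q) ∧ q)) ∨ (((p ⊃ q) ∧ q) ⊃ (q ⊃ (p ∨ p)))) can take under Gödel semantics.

Every assignment gives 1. For instance at q = 0, p = 0:
  (p ∨ p) = max(0, 0) = 0
  (q ⊃ (p ∨ p)): 0 ≤ 0, so result = 1
  (p ⊃ q): 0 ≤ 0, so result = 1
  ((p ⊃ q) ∧ q) = min(1, 0) = 0
  ((q ⊃ (p ∨ p)) ⊃ ((p ⊃ q) ∧ q)): 1 > 0, so result = 0
  (p ⊃ q): 0 ≤ 0, so result = 1
  ((p ⊃ q) ∧ q) = min(1, 0) = 0
  (p ∨ p) = max(0, 0) = 0
  (q ⊃ (p ∨ p)): 0 ≤ 0, so result = 1
  (((p ⊃ q) ∧ q) ⊃ (q ⊃ (p ∨ p))): 0 ≤ 1, so result = 1
  (((q ⊃ (p ∨ p)) ⊃ ((p ⊃ q) ∧ q)) ∨ (((p ⊃ q) ∧ q) ⊃ (q ⊃ (p ∨ p)))) = max(0, 1) = 1
All 9 assignments give value 1 — the formula is a G_3-tautology.

1.00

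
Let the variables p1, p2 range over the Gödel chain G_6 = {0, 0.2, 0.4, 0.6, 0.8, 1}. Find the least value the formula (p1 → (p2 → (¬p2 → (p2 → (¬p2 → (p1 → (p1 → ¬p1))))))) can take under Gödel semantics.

1.00

Every assignment gives 1. For instance at p1 = 0, p2 = 0:
  ¬p2: Gödel ¬ of 0 = 1 (operand is 0)
  ¬p2: Gödel ¬ of 0 = 1 (operand is 0)
  ¬p1: Gödel ¬ of 0 = 1 (operand is 0)
  (p1 → ¬p1): 0 ≤ 1, so result = 1
  (p1 → (p1 → ¬p1)): 0 ≤ 1, so result = 1
  (¬p2 → (p1 → (p1 → ¬p1))): 1 ≤ 1, so result = 1
  (p2 → (¬p2 → (p1 → (p1 → ¬p1)))): 0 ≤ 1, so result = 1
  (¬p2 → (p2 → (¬p2 → (p1 → (p1 → ¬p1))))): 1 ≤ 1, so result = 1
  (p2 → (¬p2 → (p2 → (¬p2 → (p1 → (p1 → ¬p1)))))): 0 ≤ 1, so result = 1
  (p1 → (p2 → (¬p2 → (p2 → (¬p2 → (p1 → (p1 → ¬p1))))))): 0 ≤ 1, so result = 1
All 36 assignments give value 1 — the formula is a G_6-tautology.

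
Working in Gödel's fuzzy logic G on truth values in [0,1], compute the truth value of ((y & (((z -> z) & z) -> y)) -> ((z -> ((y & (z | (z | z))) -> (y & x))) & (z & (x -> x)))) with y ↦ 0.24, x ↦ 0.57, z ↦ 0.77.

(z -> z): 0.77 ≤ 0.77, so result = 1
((z -> z) & z) = min(1, 0.77) = 0.77
(((z -> z) & z) -> y): 0.77 > 0.24, so result = 0.24
(y & (((z -> z) & z) -> y)) = min(0.24, 0.24) = 0.24
(z | z) = max(0.77, 0.77) = 0.77
(z | (z | z)) = max(0.77, 0.77) = 0.77
(y & (z | (z | z))) = min(0.24, 0.77) = 0.24
(y & x) = min(0.24, 0.57) = 0.24
((y & (z | (z | z))) -> (y & x)): 0.24 ≤ 0.24, so result = 1
(z -> ((y & (z | (z | z))) -> (y & x))): 0.77 ≤ 1, so result = 1
(x -> x): 0.57 ≤ 0.57, so result = 1
(z & (x -> x)) = min(0.77, 1) = 0.77
((z -> ((y & (z | (z | z))) -> (y & x))) & (z & (x -> x))) = min(1, 0.77) = 0.77
((y & (((z -> z) & z) -> y)) -> ((z -> ((y & (z | (z | z))) -> (y & x))) & (z & (x -> x)))): 0.24 ≤ 0.77, so result = 1

1.00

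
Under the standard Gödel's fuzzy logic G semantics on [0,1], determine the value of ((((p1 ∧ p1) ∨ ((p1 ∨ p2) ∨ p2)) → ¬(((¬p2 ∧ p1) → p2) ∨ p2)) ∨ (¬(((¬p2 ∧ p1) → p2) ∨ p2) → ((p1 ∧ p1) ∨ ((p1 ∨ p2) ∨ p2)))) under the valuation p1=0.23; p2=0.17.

(p1 ∧ p1) = min(0.23, 0.23) = 0.23
(p1 ∨ p2) = max(0.23, 0.17) = 0.23
((p1 ∨ p2) ∨ p2) = max(0.23, 0.17) = 0.23
((p1 ∧ p1) ∨ ((p1 ∨ p2) ∨ p2)) = max(0.23, 0.23) = 0.23
¬p2: Gödel ¬ of 0.17 = 0 (operand ≠ 0)
(¬p2 ∧ p1) = min(0, 0.23) = 0
((¬p2 ∧ p1) → p2): 0 ≤ 0.17, so result = 1
(((¬p2 ∧ p1) → p2) ∨ p2) = max(1, 0.17) = 1
¬(((¬p2 ∧ p1) → p2) ∨ p2): Gödel ¬ of 1 = 0 (operand ≠ 0)
(((p1 ∧ p1) ∨ ((p1 ∨ p2) ∨ p2)) → ¬(((¬p2 ∧ p1) → p2) ∨ p2)): 0.23 > 0, so result = 0
¬p2: Gödel ¬ of 0.17 = 0 (operand ≠ 0)
(¬p2 ∧ p1) = min(0, 0.23) = 0
((¬p2 ∧ p1) → p2): 0 ≤ 0.17, so result = 1
(((¬p2 ∧ p1) → p2) ∨ p2) = max(1, 0.17) = 1
¬(((¬p2 ∧ p1) → p2) ∨ p2): Gödel ¬ of 1 = 0 (operand ≠ 0)
(p1 ∧ p1) = min(0.23, 0.23) = 0.23
(p1 ∨ p2) = max(0.23, 0.17) = 0.23
((p1 ∨ p2) ∨ p2) = max(0.23, 0.17) = 0.23
((p1 ∧ p1) ∨ ((p1 ∨ p2) ∨ p2)) = max(0.23, 0.23) = 0.23
(¬(((¬p2 ∧ p1) → p2) ∨ p2) → ((p1 ∧ p1) ∨ ((p1 ∨ p2) ∨ p2))): 0 ≤ 0.23, so result = 1
((((p1 ∧ p1) ∨ ((p1 ∨ p2) ∨ p2)) → ¬(((¬p2 ∧ p1) → p2) ∨ p2)) ∨ (¬(((¬p2 ∧ p1) → p2) ∨ p2) → ((p1 ∧ p1) ∨ ((p1 ∨ p2) ∨ p2)))) = max(0, 1) = 1

1.00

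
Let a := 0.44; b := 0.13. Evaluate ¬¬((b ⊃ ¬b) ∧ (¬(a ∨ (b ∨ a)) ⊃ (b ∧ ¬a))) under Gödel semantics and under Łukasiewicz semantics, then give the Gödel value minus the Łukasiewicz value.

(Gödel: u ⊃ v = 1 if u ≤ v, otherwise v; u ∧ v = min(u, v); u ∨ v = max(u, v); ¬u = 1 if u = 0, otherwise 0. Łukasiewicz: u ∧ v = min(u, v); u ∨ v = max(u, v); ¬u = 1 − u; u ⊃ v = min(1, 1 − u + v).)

-0.57

Gödel evaluation:
  ¬b: Gödel ¬ of 0.13 = 0 (operand ≠ 0)
  (b ⊃ ¬b): 0.13 > 0, so result = 0
  (b ∨ a) = max(0.13, 0.44) = 0.44
  (a ∨ (b ∨ a)) = max(0.44, 0.44) = 0.44
  ¬(a ∨ (b ∨ a)): Gödel ¬ of 0.44 = 0 (operand ≠ 0)
  ¬a: Gödel ¬ of 0.44 = 0 (operand ≠ 0)
  (b ∧ ¬a) = min(0.13, 0) = 0
  (¬(a ∨ (b ∨ a)) ⊃ (b ∧ ¬a)): 0 ≤ 0, so result = 1
  ((b ⊃ ¬b) ∧ (¬(a ∨ (b ∨ a)) ⊃ (b ∧ ¬a))) = min(0, 1) = 0
  ¬((b ⊃ ¬b) ∧ (¬(a ∨ (b ∨ a)) ⊃ (b ∧ ¬a))): Gödel ¬ of 0 = 1 (operand is 0)
  ¬¬((b ⊃ ¬b) ∧ (¬(a ∨ (b ∨ a)) ⊃ (b ∧ ¬a))): Gödel ¬ of 1 = 0 (operand ≠ 0)
  Gödel value = 0
Łukasiewicz evaluation:
  ¬b: Łukasiewicz ¬ gives 1 − 0.13 = 0.87
  (b ⊃ ¬b): min(1, 1 − 0.13 + 0.87) = 1
  (b ∨ a) = max(0.13, 0.44) = 0.44
  (a ∨ (b ∨ a)) = max(0.44, 0.44) = 0.44
  ¬(a ∨ (b ∨ a)): Łukasiewicz ¬ gives 1 − 0.44 = 0.56
  ¬a: Łukasiewicz ¬ gives 1 − 0.44 = 0.56
  (b ∧ ¬a) = min(0.13, 0.56) = 0.13
  (¬(a ∨ (b ∨ a)) ⊃ (b ∧ ¬a)): min(1, 1 − 0.56 + 0.13) = 0.57
  ((b ⊃ ¬b) ∧ (¬(a ∨ (b ∨ a)) ⊃ (b ∧ ¬a))) = min(1, 0.57) = 0.57
  ¬((b ⊃ ¬b) ∧ (¬(a ∨ (b ∨ a)) ⊃ (b ∧ ¬a))): Łukasiewicz ¬ gives 1 − 0.57 = 0.43
  ¬¬((b ⊃ ¬b) ∧ (¬(a ∨ (b ∨ a)) ⊃ (b ∧ ¬a))): Łukasiewicz ¬ gives 1 − 0.43 = 0.57
  Łukasiewicz value = 0.57
Difference: 0 − 0.57 = -0.57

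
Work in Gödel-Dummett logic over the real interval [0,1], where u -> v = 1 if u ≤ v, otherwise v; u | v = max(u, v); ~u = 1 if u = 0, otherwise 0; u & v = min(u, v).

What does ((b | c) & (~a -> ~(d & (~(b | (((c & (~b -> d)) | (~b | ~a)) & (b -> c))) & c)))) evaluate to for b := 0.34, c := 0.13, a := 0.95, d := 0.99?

0.34

(b | c) = max(0.34, 0.13) = 0.34
~a: Gödel ¬ of 0.95 = 0 (operand ≠ 0)
~b: Gödel ¬ of 0.34 = 0 (operand ≠ 0)
(~b -> d): 0 ≤ 0.99, so result = 1
(c & (~b -> d)) = min(0.13, 1) = 0.13
~b: Gödel ¬ of 0.34 = 0 (operand ≠ 0)
~a: Gödel ¬ of 0.95 = 0 (operand ≠ 0)
(~b | ~a) = max(0, 0) = 0
((c & (~b -> d)) | (~b | ~a)) = max(0.13, 0) = 0.13
(b -> c): 0.34 > 0.13, so result = 0.13
(((c & (~b -> d)) | (~b | ~a)) & (b -> c)) = min(0.13, 0.13) = 0.13
(b | (((c & (~b -> d)) | (~b | ~a)) & (b -> c))) = max(0.34, 0.13) = 0.34
~(b | (((c & (~b -> d)) | (~b | ~a)) & (b -> c))): Gödel ¬ of 0.34 = 0 (operand ≠ 0)
(~(b | (((c & (~b -> d)) | (~b | ~a)) & (b -> c))) & c) = min(0, 0.13) = 0
(d & (~(b | (((c & (~b -> d)) | (~b | ~a)) & (b -> c))) & c)) = min(0.99, 0) = 0
~(d & (~(b | (((c & (~b -> d)) | (~b | ~a)) & (b -> c))) & c)): Gödel ¬ of 0 = 1 (operand is 0)
(~a -> ~(d & (~(b | (((c & (~b -> d)) | (~b | ~a)) & (b -> c))) & c))): 0 ≤ 1, so result = 1
((b | c) & (~a -> ~(d & (~(b | (((c & (~b -> d)) | (~b | ~a)) & (b -> c))) & c)))) = min(0.34, 1) = 0.34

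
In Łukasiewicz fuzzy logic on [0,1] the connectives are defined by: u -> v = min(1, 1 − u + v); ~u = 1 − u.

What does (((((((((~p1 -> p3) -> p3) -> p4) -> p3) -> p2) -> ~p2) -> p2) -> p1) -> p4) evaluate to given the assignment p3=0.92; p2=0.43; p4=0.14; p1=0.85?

0.14

~p1: Łukasiewicz ¬ gives 1 − 0.85 = 0.15
(~p1 -> p3): min(1, 1 − 0.15 + 0.92) = 1
((~p1 -> p3) -> p3): min(1, 1 − 1 + 0.92) = 0.92
(((~p1 -> p3) -> p3) -> p4): min(1, 1 − 0.92 + 0.14) = 0.22
((((~p1 -> p3) -> p3) -> p4) -> p3): min(1, 1 − 0.22 + 0.92) = 1
(((((~p1 -> p3) -> p3) -> p4) -> p3) -> p2): min(1, 1 − 1 + 0.43) = 0.43
~p2: Łukasiewicz ¬ gives 1 − 0.43 = 0.57
((((((~p1 -> p3) -> p3) -> p4) -> p3) -> p2) -> ~p2): min(1, 1 − 0.43 + 0.57) = 1
(((((((~p1 -> p3) -> p3) -> p4) -> p3) -> p2) -> ~p2) -> p2): min(1, 1 − 1 + 0.43) = 0.43
((((((((~p1 -> p3) -> p3) -> p4) -> p3) -> p2) -> ~p2) -> p2) -> p1): min(1, 1 − 0.43 + 0.85) = 1
(((((((((~p1 -> p3) -> p3) -> p4) -> p3) -> p2) -> ~p2) -> p2) -> p1) -> p4): min(1, 1 − 1 + 0.14) = 0.14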